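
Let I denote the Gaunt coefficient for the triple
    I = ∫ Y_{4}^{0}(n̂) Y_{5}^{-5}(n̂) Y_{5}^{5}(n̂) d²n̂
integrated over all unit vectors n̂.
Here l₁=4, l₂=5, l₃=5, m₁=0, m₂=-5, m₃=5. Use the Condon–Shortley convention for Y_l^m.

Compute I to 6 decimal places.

-0.130198

Checks pass: Σm=0; 14 even; l₃=5∈[1,9].
(2·4+1)(2·5+1)(2·5+1) = 1089
Δ: 4! 4! 6! / 15! → 1/3153150
sum: t=0:+1/69120 t=1:−1/1728 t=2:+1/576 t=3:−1/1728 t=4:+1/69120 = 7/11520
3j²(4 5 5; 0 0 0) = Δ·Π!·Σ² = 2/143  (sign -1)
sum: t=0:+1/414720 = 1/414720
3j²(4 5 5; 0 -5 5) = Δ·Π!·Σ² = 2/143  (sign +1)
combine: 4πI² = 1089·2/143·2/143 = 36/169
take √, sign -1: I = -0.13019760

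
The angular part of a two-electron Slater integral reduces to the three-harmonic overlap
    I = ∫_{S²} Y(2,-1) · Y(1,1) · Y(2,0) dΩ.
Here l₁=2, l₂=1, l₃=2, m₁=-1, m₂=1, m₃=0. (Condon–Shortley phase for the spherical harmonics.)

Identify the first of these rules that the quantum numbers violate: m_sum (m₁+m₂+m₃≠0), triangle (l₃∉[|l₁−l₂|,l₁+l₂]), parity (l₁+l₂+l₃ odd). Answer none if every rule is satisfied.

parity

azimuthal sum: -1 + 1 + 0 = 0  ✓
1 ≤ 2 ≤ 3 (triangle on l)  ✓
L = 2 + 1 + 2 = 5 (odd)  ✗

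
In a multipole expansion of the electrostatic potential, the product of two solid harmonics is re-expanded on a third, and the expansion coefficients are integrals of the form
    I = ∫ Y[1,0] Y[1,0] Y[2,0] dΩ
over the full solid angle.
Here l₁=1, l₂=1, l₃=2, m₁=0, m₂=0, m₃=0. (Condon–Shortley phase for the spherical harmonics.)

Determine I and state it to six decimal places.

0.252313

Rules hold: Σm=0, L=4 even, 0≤2≤2.
N = 3·3·5 = 45
Δ = 0!·2!·2!/5! = 1/30
Racah Σ t=0..0: t=0:+1/1 = 1/1
⇒ 3j(1 1 2; 0 0 0)² = 2/15, sgn +1
(m-triple is (0,0,0) — same symbol as above.)
4πI² = N·(3j₀)²·(3jₘ)² = 4/5
I = +1·√(0.8/4π) = 0.25231325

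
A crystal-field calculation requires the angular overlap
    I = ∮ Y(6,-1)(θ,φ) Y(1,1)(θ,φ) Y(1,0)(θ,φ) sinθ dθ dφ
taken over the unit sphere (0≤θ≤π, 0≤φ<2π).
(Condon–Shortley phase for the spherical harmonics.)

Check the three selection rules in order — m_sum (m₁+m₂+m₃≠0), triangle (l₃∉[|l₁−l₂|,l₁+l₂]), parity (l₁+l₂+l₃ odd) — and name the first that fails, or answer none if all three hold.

m₁+m₂+m₃ = -1 + 1 + 0 = 0  ✓
triangle: |6−1|=5 ≤ l₃=1 ≤ 6+1=7  ✗
parity: l₁+l₂+l₃ = 8 is even

triangle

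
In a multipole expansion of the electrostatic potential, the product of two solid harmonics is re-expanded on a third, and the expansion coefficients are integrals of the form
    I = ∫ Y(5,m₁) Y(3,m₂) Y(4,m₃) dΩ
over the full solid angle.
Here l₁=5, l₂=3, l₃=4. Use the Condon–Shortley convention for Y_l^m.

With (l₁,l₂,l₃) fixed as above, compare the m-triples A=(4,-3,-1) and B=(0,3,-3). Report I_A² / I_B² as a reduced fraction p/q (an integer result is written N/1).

18/5

Shared (l₁,l₂,l₃)=(5,3,4): N and (l;000)² cancel in I_A²/I_B².
A: Δ = 4!·6!·2!/13! = 1/180180; Racah Σ t=0..0: t=0:+1/5760 = 1/5760; ⇒ 3j(5 3 4; 4 -3 -1)² = 9/286, sgn -1
B: Δ = 4!·6!·2!/13! = 1/180180; Racah Σ t=4..4: t=4:+1/5760 = 1/5760; ⇒ 3j(5 3 4; 0 3 -3)² = 5/572, sgn -1
I_A²/I_B² = (9/286)/(5/572) = 18/5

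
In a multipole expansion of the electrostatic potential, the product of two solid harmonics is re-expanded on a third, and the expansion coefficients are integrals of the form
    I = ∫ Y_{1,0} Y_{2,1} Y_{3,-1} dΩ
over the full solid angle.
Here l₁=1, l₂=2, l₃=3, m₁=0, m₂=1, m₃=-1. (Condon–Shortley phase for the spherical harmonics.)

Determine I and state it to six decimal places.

Checks pass: Σm=0; 6 even; l₃=3∈[1,3].
(2·1+1)(2·2+1)(2·3+1) = 105
Δ: 0! 2! 4! / 7! → 1/105
sum: t=0:+1/4 = 1/4
3j²(1 2 3; 0 0 0) = Δ·Π!·Σ² = 3/35  (sign -1)
sum: t=0:+1/6 = 1/6
3j²(1 2 3; 0 1 -1) = Δ·Π!·Σ² = 8/105  (sign +1)
combine: 4πI² = 105·3/35·8/105 = 24/35
take √, sign -1: I = -0.23359668

-0.233597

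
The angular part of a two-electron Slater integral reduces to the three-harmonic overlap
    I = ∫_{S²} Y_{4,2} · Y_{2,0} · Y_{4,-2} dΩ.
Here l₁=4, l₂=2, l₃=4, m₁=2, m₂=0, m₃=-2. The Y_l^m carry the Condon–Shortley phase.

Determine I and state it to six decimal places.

Checks pass: Σm=0; 10 even; l₃=4∈[2,6].
(2·4+1)(2·2+1)(2·4+1) = 405
Δ: 2! 6! 2! / 11! → 1/13860
sum: t=0:+1/192 t=1:−1/36 t=2:+1/192 = -5/288
3j²(4 2 4; 0 0 0) = Δ·Π!·Σ² = 20/693  (sign -1)
sum: t=0:+1/192 t=1:−1/120 t=2:+1/2880 = -1/360
3j²(4 2 4; 2 0 -2) = Δ·Π!·Σ² = 16/3465  (sign -1)
combine: 4πI² = 405·20/693·16/3465 = 320/5929
take √, sign +1: I = 0.06553591

0.065536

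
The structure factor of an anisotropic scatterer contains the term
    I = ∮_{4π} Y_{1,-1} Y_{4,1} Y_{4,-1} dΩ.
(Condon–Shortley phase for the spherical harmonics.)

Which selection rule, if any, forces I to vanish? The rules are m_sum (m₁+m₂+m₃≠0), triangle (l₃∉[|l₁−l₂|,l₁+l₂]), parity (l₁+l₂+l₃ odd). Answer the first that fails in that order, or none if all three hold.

m₁+m₂+m₃ = -1 + 1 − 1 = -1  ✗
triangle: |1−4|=3 ≤ l₃=4 ≤ 1+4=5
parity: l₁+l₂+l₃ = 9 is odd

m_sum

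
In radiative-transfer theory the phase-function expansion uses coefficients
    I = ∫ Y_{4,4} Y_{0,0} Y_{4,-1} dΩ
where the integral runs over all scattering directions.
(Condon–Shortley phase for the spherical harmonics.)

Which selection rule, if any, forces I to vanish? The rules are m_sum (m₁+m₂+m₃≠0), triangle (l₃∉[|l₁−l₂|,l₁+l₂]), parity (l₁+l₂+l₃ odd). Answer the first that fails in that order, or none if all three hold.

m₁+m₂+m₃ = 4 + 0 − 1 = 3  ✗
triangle: |4−0|=4 ≤ l₃=4 ≤ 4+0=4
parity: l₁+l₂+l₃ = 8 is even

m_sum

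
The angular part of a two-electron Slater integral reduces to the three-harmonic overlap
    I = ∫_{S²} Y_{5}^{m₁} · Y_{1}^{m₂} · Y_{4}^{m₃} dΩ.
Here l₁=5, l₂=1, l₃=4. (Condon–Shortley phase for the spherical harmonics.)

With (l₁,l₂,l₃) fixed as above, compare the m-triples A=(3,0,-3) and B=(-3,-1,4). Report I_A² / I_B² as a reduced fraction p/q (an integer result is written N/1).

l's match ⇒ only the (l;m) 3-j factors differ between A and B.
A: triangle coeff Δ(5,1,4) = 1/495; Σ_t [1,1]: t=1:−1/5040 = -1/5040; (3j)²=16/495 [(5 1 4; 3 0 -3)], sign=+1
B: triangle coeff Δ(5,1,4) = 1/495; Σ_t [0,0]: t=0:+1/80640 = 1/80640; (3j)²=1/495 [(5 1 4; -3 -1 4)], sign=+1
I_A²/I_B² = (16/495)/(1/495) = 16/1

16/1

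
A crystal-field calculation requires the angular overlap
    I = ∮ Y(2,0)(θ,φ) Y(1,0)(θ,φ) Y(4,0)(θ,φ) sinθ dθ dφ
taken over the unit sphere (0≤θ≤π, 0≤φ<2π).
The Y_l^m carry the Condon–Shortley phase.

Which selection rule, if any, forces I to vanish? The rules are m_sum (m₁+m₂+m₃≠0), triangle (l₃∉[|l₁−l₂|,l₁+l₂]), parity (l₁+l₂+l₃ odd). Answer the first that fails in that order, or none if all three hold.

triangle

azimuthal sum: 0 + 0 + 0 = 0  ✓
1 ≤ 4 ≤ 3 (triangle on l)  ✗
L = 2 + 1 + 4 = 7 (odd)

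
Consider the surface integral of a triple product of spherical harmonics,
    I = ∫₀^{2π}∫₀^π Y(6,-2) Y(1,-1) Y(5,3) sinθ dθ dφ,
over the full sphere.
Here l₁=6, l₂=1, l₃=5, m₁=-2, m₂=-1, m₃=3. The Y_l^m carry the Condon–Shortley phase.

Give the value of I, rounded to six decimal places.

m-sum 0 ✓  L=12 even ✓  5≤5≤7 ✓
Π(2lᵢ+1) = 13×3×11 = 429
triangle coeff Δ(6,1,5) = 1/858
Σ_t [1,1]: t=1:−1/14400 = -1/14400
(3j)²=6/143 [(6 1 5; 0 0 0)], sign=+1
Σ_t [0,0]: t=0:+1/161280 = 1/161280
(3j)²=1/143 [(6 1 5; -2 -1 3)], sign=+1
⇒ 4πI² = 18/143
I = (+1)√(18/143/(4π)) = 0.10008369

0.100084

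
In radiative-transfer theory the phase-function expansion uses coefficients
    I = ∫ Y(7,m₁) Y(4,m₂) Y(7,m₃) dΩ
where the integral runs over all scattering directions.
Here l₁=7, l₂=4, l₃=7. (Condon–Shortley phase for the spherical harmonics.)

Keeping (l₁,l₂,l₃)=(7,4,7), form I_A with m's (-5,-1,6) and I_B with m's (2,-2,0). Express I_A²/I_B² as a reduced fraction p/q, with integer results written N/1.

25168/46389

Shared (l₁,l₂,l₃)=(7,4,7): N and (l;000)² cancel in I_A²/I_B².
A: Δ = 4!·10!·4!/19! = 1/58198140; Racah Σ t=2..3: t=2:+1/87091200 t=3:−1/52254720 = -1/130636800; ⇒ 3j(7 4 7; -5 -1 6)² = 88/20349, sgn +1
B: Δ = 4!·10!·4!/19! = 1/58198140; Racah Σ t=0..2: t=0:+1/1382400 t=1:−1/622080 t=2:+1/2903040 = -47/87091200; ⇒ 3j(7 4 7; 2 -2 0)² = 2209/277134, sgn +1
I_A²/I_B² = (88/20349)/(2209/277134) = 25168/46389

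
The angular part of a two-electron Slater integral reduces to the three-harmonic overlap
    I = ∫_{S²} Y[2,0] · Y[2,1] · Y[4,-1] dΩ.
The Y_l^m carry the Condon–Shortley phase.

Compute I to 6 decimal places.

-0.220728

Checks pass: Σm=0; 8 even; l₃=4∈[0,4].
(2·2+1)(2·2+1)(2·4+1) = 225
Δ: 0! 4! 4! / 9! → 1/630
sum: t=0:+1/16 = 1/16
3j²(2 2 4; 0 0 0) = Δ·Π!·Σ² = 2/35  (sign +1)
sum: t=0:+1/24 = 1/24
3j²(2 2 4; 0 1 -1) = Δ·Π!·Σ² = 1/21  (sign -1)
combine: 4πI² = 225·2/35·1/21 = 30/49
take √, sign -1: I = -0.22072812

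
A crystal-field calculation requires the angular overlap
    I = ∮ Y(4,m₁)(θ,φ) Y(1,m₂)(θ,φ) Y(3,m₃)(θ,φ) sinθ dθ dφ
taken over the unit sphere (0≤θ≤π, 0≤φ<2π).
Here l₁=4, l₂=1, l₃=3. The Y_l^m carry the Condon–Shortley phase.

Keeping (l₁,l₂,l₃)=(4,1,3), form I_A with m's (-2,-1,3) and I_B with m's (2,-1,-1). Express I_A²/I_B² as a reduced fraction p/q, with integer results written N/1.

Same 4,1,3: normalisation and zero-m 3j drop out of the ratio.
A: Δ: 2! 6! 0! / 9! → 1/252; sum: t=0:+1/1440 = 1/1440; 3j²(4 1 3; -2 -1 3) = Δ·Π!·Σ² = 1/252  (sign +1)
B: Δ: 2! 6! 0! / 9! → 1/252; sum: t=0:+1/96 = 1/96; 3j²(4 1 3; 2 -1 -1) = Δ·Π!·Σ² = 5/84  (sign +1)
I_A²/I_B² = (1/252)/(5/84) = 1/15

1/15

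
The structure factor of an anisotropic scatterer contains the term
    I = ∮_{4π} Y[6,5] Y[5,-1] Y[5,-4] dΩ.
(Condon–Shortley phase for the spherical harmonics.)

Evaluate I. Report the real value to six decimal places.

Checks pass: Σm=0; 16 even; l₃=5∈[1,11].
(2·6+1)(2·5+1)(2·5+1) = 1573
Δ: 6! 6! 4! / 17! → 1/28588560
sum: t=1:−1/345600 t=2:+1/13824 t=3:−1/5184 t=4:+1/13824 t=5:−1/345600 = -7/129600
3j²(6 5 5; 0 0 0) = Δ·Π!·Σ² = 80/7293  (sign +1)
sum: t=0:+1/2073600 t=1:−1/518400 = -1/691200
3j²(6 5 5; 5 -1 -4) = Δ·Π!·Σ² = 81/4420  (sign +1)
combine: 4πI² = 1573·80/7293·81/4420 = 1188/3757
take √, sign +1: I = 0.15862904

0.158629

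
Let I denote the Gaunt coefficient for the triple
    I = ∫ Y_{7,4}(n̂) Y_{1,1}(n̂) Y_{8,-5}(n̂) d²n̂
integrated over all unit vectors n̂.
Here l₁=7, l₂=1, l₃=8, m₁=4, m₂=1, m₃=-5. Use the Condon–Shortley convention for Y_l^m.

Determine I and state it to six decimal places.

-0.270230

Rules hold: Σm=0, L=16 even, 6≤8≤8.
N = 15·3·17 = 765
Δ = 0!·14!·2!/17! = 1/2040
Racah Σ t=0..0: t=0:+1/25401600 = 1/25401600
⇒ 3j(7 1 8; 0 0 0)² = 8/255, sgn +1
Racah Σ t=0..0: t=0:+1/479001600 = 1/479001600
⇒ 3j(7 1 8; 4 1 -5)² = 13/340, sgn -1
4πI² = N·(3j₀)²·(3jₘ)² = 78/85
I = -1·√(0.917647/4π) = -0.27022959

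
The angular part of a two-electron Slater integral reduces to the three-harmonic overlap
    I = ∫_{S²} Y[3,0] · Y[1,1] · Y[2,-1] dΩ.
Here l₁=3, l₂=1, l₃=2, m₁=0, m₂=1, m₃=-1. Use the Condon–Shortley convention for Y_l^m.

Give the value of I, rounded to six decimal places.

Checks pass: Σm=0; 6 even; l₃=2∈[2,4].
(2·3+1)(2·1+1)(2·2+1) = 105
Δ: 2! 4! 0! / 7! → 1/105
sum: t=1:−1/4 = -1/4
3j²(3 1 2; 0 0 0) = Δ·Π!·Σ² = 3/35  (sign -1)
sum: t=2:+1/12 = 1/12
3j²(3 1 2; 0 1 -1) = Δ·Π!·Σ² = 1/35  (sign -1)
combine: 4πI² = 105·3/35·1/35 = 9/35
take √, sign +1: I = 0.14304817

0.143048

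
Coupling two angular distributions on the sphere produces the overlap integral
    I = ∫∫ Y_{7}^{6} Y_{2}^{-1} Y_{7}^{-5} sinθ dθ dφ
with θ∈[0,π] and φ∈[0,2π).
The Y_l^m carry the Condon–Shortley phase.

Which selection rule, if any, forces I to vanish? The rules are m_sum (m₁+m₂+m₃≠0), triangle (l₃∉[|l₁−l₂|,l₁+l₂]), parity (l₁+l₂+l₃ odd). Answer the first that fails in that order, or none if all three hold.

none

Σmᵢ = 0  ✓
l₃∈[|l₁−l₂|,l₁+l₂]=[5,9], have l₃=7  ✓
Σlᵢ = 16 ⇒ even  ✓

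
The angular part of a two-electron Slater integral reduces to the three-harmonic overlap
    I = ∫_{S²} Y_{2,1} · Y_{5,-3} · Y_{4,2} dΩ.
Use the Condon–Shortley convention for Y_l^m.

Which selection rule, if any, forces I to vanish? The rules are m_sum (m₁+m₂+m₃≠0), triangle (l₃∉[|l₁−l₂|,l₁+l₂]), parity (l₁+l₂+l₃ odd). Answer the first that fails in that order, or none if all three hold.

azimuthal sum: 1 − 3 + 2 = 0  ✓
3 ≤ 4 ≤ 7 (triangle on l)  ✓
L = 2 + 5 + 4 = 11 (odd)  ✗

parity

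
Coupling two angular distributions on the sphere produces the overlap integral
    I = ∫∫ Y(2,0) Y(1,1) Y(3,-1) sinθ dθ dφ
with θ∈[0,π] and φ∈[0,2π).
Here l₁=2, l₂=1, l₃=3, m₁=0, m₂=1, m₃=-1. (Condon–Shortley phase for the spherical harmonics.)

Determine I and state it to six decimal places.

-0.202301

Checks pass: Σm=0; 6 even; l₃=3∈[1,3].
(2·2+1)(2·1+1)(2·3+1) = 105
Δ: 0! 4! 2! / 7! → 1/105
sum: t=0:+1/4 = 1/4
3j²(2 1 3; 0 0 0) = Δ·Π!·Σ² = 3/35  (sign -1)
sum: t=0:+1/8 = 1/8
3j²(2 1 3; 0 1 -1) = Δ·Π!·Σ² = 2/35  (sign +1)
combine: 4πI² = 105·3/35·2/35 = 18/35
take √, sign -1: I = -0.20230066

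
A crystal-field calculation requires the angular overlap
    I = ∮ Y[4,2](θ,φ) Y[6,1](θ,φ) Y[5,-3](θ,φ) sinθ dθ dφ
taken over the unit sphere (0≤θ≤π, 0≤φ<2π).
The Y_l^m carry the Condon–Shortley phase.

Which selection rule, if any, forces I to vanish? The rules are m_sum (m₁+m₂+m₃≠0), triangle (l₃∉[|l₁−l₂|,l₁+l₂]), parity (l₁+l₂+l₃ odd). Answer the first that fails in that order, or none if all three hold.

parity

m₁+m₂+m₃ = 2 + 1 − 3 = 0  ✓
triangle: |4−6|=2 ≤ l₃=5 ≤ 4+6=10  ✓
parity: l₁+l₂+l₃ = 15 is odd  ✗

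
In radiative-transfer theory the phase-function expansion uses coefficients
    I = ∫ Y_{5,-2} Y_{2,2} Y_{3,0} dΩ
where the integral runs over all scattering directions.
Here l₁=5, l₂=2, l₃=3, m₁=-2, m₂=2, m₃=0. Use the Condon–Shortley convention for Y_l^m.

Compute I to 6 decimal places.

0.141758

Checks pass: Σm=0; 10 even; l₃=3∈[3,7].
(2·5+1)(2·2+1)(2·3+1) = 385
Δ: 4! 6! 0! / 11! → 1/2310
sum: t=2:+1/144 = 1/144
3j²(5 2 3; 0 0 0) = Δ·Π!·Σ² = 10/231  (sign -1)
sum: t=4:+1/864 = 1/864
3j²(5 2 3; -2 2 0) = Δ·Π!·Σ² = 1/66  (sign -1)
combine: 4πI² = 385·10/231·1/66 = 25/99
take √, sign +1: I = 0.14175797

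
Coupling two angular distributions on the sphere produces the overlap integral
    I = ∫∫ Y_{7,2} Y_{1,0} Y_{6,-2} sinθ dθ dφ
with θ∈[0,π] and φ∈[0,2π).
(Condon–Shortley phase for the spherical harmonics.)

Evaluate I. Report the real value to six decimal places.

0.234717

Rules hold: Σm=0, L=14 even, 6≤6≤8.
N = 15·3·13 = 585
Δ = 2!·12!·0!/15! = 1/1365
Racah Σ t=1..1: t=1:−1/518400 = -1/518400
⇒ 3j(7 1 6; 0 0 0)² = 7/195, sgn -1
Racah Σ t=1..1: t=1:−1/967680 = -1/967680
⇒ 3j(7 1 6; 2 0 -2)² = 3/91, sgn -1
4πI² = N·(3j₀)²·(3jₘ)² = 9/13
I = +1·√(0.692308/4π) = 0.23471705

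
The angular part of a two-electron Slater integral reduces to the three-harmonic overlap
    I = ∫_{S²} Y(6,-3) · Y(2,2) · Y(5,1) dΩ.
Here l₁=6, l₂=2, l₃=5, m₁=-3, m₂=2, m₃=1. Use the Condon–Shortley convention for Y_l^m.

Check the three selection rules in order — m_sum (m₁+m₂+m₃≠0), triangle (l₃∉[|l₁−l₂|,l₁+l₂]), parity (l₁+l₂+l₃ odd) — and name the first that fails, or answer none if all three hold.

parity

azimuthal sum: -3 + 2 + 1 = 0  ✓
4 ≤ 5 ≤ 8 (triangle on l)  ✓
L = 6 + 2 + 5 = 13 (odd)  ✗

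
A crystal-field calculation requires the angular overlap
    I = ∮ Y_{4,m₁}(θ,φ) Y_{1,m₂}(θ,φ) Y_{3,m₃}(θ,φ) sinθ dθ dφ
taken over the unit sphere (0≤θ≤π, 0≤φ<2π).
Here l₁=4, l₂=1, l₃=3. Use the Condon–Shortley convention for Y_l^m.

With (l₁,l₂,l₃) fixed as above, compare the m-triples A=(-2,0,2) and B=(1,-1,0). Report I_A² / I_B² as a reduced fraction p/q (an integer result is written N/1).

Same 4,1,3: normalisation and zero-m 3j drop out of the ratio.
A: Δ: 2! 6! 0! / 9! → 1/252; sum: t=1:−1/120 = -1/120; 3j²(4 1 3; -2 0 2) = Δ·Π!·Σ² = 1/21  (sign +1)
B: Δ: 2! 6! 0! / 9! → 1/252; sum: t=0:+1/72 = 1/72; 3j²(4 1 3; 1 -1 0) = Δ·Π!·Σ² = 5/126  (sign -1)
I_A²/I_B² = (1/21)/(5/126) = 6/5

6/5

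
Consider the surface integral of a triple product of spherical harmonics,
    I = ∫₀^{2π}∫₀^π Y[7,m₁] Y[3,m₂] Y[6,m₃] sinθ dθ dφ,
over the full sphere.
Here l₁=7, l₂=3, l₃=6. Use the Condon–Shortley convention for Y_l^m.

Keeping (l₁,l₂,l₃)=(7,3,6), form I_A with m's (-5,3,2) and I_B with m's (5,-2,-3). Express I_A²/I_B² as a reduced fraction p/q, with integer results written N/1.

Shared (l₁,l₂,l₃)=(7,3,6): N and (l;000)² cancel in I_A²/I_B².
A: Δ = 4!·10!·2!/17! = 1/2042040; Racah Σ t=4..4: t=4:+1/3870720 = 1/3870720; ⇒ 3j(7 3 6; -5 3 2)² = 135/6188, sgn +1
B: Δ = 4!·10!·2!/17! = 1/2042040; Racah Σ t=0..1: t=0:+1/1935360 t=1:−1/4354560 = 1/3483648; ⇒ 3j(7 3 6; 5 -2 -3)² = 125/12376, sgn -1
I_A²/I_B² = (135/6188)/(125/12376) = 54/25

54/25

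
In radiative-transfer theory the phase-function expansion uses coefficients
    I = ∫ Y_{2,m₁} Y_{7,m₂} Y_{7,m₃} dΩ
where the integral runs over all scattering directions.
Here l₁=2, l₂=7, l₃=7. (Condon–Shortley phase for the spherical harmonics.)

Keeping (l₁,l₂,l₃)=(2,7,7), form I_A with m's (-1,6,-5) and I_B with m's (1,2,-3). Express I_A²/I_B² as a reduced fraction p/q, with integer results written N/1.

1573/625

Same 2,7,7: normalisation and zero-m 3j drop out of the ratio.
A: Δ: 2! 2! 12! / 17! → 1/185640; sum: t=1:−1/958003200 t=2:+1/79833600 = 1/87091200; 3j²(2 7 7; -1 6 -5) = Δ·Π!·Σ² = 121/4760  (sign +1)
B: Δ: 2! 2! 12! / 17! → 1/185640; sum: t=0:+1/4354560 t=1:−1/1935360 = -1/3483648; 3j²(2 7 7; 1 2 -3) = Δ·Π!·Σ² = 125/12376  (sign -1)
I_A²/I_B² = (121/4760)/(125/12376) = 1573/625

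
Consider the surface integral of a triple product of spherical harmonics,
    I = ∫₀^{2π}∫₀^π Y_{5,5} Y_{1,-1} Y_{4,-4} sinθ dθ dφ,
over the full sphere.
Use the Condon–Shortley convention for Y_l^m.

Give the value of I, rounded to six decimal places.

Rules hold: Σm=0, L=10 even, 4≤4≤6.
N = 11·3·9 = 297
Δ = 2!·8!·0!/11! = 1/495
Racah Σ t=1..1: t=1:−1/576 = -1/576
⇒ 3j(5 1 4; 0 0 0)² = 5/99, sgn -1
Racah Σ t=0..0: t=0:+1/80640 = 1/80640
⇒ 3j(5 1 4; 5 -1 -4)² = 1/11, sgn +1
4πI² = N·(3j₀)²·(3jₘ)² = 15/11
I = -1·√(1.36364/4π) = -0.32941575

-0.329416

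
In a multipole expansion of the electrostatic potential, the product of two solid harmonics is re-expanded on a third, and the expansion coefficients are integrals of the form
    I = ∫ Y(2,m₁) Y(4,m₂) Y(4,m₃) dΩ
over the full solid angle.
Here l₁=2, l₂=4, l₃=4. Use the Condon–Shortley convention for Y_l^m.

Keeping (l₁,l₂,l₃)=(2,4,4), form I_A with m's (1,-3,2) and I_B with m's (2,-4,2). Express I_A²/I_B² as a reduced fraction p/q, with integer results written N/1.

Same 2,4,4: normalisation and zero-m 3j drop out of the ratio.
A: Δ: 2! 2! 6! / 11! → 1/13860; sum: t=0:+1/240 t=1:−1/1440 = 1/288; 3j²(2 4 4; 1 -3 2) = Δ·Π!·Σ² = 5/132  (sign +1)
B: Δ: 2! 2! 6! / 11! → 1/13860; sum: t=0:+1/2880 = 1/2880; 3j²(2 4 4; 2 -4 2) = Δ·Π!·Σ² = 2/165  (sign +1)
I_A²/I_B² = (5/132)/(2/165) = 25/8

25/8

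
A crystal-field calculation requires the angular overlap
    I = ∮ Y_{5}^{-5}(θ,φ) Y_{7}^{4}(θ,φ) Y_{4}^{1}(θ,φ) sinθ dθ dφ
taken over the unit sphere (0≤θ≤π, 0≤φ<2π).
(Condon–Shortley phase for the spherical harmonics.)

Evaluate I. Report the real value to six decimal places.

Checks pass: Σm=0; 16 even; l₃=4∈[2,12].
(2·5+1)(2·7+1)(2·4+1) = 1485
Δ: 8! 2! 6! / 17! → 1/6126120
sum: t=3:−1/69120 t=4:+1/20736 t=5:−1/69120 = 1/51840
3j²(5 7 4; 0 0 0) = Δ·Π!·Σ² = 280/21879  (sign +1)
sum: t=8:+1/2903040 = 1/2903040
3j²(5 7 4; -5 4 1) = Δ·Π!·Σ² = 75/6188  (sign -1)
combine: 4πI² = 1485·280/21879·75/6188 = 11250/48841
take √, sign -1: I = -0.13538765

-0.135388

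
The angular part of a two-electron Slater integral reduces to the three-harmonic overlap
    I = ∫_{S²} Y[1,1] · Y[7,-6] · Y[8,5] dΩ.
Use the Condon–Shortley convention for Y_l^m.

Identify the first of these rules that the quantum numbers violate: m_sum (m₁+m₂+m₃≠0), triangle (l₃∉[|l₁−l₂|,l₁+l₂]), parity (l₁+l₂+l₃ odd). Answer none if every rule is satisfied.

none

azimuthal sum: 1 − 6 + 5 = 0  ✓
6 ≤ 8 ≤ 8 (triangle on l)  ✓
L = 1 + 7 + 8 = 16 (even)  ✓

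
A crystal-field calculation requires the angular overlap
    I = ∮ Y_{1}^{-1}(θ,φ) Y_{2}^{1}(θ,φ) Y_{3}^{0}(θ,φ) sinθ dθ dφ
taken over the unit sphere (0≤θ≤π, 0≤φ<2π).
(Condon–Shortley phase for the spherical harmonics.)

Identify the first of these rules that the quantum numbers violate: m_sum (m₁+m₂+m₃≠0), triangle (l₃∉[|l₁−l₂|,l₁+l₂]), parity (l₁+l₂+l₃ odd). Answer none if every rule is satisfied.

Σmᵢ = 0  ✓
l₃∈[|l₁−l₂|,l₁+l₂]=[1,3], have l₃=3  ✓
Σlᵢ = 6 ⇒ even  ✓

none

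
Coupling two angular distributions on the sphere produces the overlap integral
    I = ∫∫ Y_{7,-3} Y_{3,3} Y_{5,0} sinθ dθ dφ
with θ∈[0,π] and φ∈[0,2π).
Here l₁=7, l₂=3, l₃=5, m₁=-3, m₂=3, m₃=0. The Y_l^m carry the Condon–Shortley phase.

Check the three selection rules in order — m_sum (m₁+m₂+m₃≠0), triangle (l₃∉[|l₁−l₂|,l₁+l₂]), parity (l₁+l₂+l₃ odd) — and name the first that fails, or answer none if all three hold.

azimuthal sum: -3 + 3 + 0 = 0  ✓
4 ≤ 5 ≤ 10 (triangle on l)  ✓
L = 7 + 3 + 5 = 15 (odd)  ✗

parity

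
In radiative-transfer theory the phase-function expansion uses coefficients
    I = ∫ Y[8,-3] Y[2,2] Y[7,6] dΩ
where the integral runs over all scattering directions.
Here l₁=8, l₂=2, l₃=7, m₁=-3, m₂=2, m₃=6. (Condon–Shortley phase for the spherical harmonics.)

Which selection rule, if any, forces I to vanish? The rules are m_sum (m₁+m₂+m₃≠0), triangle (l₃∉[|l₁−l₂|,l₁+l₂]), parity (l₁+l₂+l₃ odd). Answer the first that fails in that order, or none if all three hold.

m_sum

Σmᵢ = 5  ✗
l₃∈[|l₁−l₂|,l₁+l₂]=[6,10], have l₃=7
Σlᵢ = 17 ⇒ odd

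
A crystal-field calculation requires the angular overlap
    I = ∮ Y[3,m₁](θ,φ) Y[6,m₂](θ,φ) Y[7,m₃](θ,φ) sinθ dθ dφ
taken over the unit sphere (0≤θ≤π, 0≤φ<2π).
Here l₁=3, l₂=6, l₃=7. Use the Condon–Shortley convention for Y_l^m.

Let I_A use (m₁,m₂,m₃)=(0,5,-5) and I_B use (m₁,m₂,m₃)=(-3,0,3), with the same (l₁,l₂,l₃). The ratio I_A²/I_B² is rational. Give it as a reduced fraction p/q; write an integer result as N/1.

847/1125

Shared (l₁,l₂,l₃)=(3,6,7): N and (l;000)² cancel in I_A²/I_B².
A: Δ = 2!·4!·10!/17! = 1/2042040; Racah Σ t=1..2: t=1:−1/14515200 t=2:+1/4354560 = 1/6220800; ⇒ 3j(3 6 7; 0 5 -5)² = 77/4420, sgn +1
B: Δ = 2!·4!·10!/17! = 1/2042040; Racah Σ t=2..2: t=2:+1/829440 = 1/829440; ⇒ 3j(3 6 7; -3 0 3)² = 225/9724, sgn +1
I_A²/I_B² = (77/4420)/(225/9724) = 847/1125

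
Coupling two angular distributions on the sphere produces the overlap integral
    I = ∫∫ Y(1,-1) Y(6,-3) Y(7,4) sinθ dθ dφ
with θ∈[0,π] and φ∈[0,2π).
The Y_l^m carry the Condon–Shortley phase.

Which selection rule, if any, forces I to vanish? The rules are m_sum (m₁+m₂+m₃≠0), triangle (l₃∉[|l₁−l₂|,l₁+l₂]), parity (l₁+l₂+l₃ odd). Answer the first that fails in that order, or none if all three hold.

Σmᵢ = 0  ✓
l₃∈[|l₁−l₂|,l₁+l₂]=[5,7], have l₃=7  ✓
Σlᵢ = 14 ⇒ even  ✓

none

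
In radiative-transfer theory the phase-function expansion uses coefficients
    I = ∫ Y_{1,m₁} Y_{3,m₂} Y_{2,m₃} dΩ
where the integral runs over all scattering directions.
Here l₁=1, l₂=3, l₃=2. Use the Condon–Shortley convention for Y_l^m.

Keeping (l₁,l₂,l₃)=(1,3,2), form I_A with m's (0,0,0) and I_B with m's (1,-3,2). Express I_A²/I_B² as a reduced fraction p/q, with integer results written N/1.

l's match ⇒ only the (l;m) 3-j factors differ between A and B.
A: triangle coeff Δ(1,3,2) = 1/105; Σ_t [1,1]: t=1:−1/4 = -1/4; (3j)²=3/35 [(1 3 2; 0 0 0)], sign=-1
B: triangle coeff Δ(1,3,2) = 1/105; Σ_t [0,0]: t=0:+1/48 = 1/48; (3j)²=1/7 [(1 3 2; 1 -3 2)], sign=+1
I_A²/I_B² = (3/35)/(1/7) = 3/5

3/5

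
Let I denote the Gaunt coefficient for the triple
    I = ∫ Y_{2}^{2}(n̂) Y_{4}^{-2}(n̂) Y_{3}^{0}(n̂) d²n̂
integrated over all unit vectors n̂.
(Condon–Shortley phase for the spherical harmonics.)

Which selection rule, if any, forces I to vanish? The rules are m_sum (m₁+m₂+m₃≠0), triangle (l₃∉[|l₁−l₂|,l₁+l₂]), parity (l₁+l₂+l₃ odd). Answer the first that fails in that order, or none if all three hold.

m₁+m₂+m₃ = 2 − 2 + 0 = 0  ✓
triangle: |2−4|=2 ≤ l₃=3 ≤ 2+4=6  ✓
parity: l₁+l₂+l₃ = 9 is odd  ✗

parity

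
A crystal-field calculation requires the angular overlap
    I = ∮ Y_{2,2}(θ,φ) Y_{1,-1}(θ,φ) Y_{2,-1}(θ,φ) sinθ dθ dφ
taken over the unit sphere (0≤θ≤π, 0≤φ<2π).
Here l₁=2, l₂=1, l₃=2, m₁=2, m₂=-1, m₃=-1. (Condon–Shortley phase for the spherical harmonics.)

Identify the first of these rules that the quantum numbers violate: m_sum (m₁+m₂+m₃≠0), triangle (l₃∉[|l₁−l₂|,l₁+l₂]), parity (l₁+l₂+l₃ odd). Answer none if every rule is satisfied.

m₁+m₂+m₃ = 2 − 1 − 1 = 0  ✓
triangle: |2−1|=1 ≤ l₃=2 ≤ 2+1=3  ✓
parity: l₁+l₂+l₃ = 5 is odd  ✗

parity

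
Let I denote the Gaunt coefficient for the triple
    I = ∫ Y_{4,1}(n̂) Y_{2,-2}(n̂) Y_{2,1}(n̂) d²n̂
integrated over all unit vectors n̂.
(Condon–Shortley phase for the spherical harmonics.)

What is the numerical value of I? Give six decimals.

-0.090112

Checks pass: Σm=0; 8 even; l₃=2∈[2,6].
(2·4+1)(2·2+1)(2·2+1) = 225
Δ: 4! 4! 0! / 9! → 1/630
sum: t=2:+1/16 = 1/16
3j²(4 2 2; 0 0 0) = Δ·Π!·Σ² = 2/35  (sign +1)
sum: t=0:+1/144 = 1/144
3j²(4 2 2; 1 -2 1) = Δ·Π!·Σ² = 1/126  (sign -1)
combine: 4πI² = 225·2/35·1/126 = 5/49
take √, sign -1: I = -0.09011188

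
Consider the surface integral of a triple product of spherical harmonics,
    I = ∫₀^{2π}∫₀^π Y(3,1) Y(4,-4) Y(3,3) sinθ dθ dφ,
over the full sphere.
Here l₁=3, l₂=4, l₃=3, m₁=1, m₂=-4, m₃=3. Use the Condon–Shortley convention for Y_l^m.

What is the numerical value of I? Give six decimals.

m-sum 0 ✓  L=10 even ✓  1≤3≤7 ✓
Π(2lᵢ+1) = 7×9×7 = 441
triangle coeff Δ(3,4,3) = 1/34650
Σ_t [1,3]: t=1:−1/72 t=2:+1/16 t=3:−1/72 = 5/144
(3j)²=2/77 [(3 4 3; 0 0 0)], sign=-1
Σ_t [0,0]: t=0:+1/1152 = 1/1152
(3j)²=1/33 [(3 4 3; 1 -4 3)], sign=+1
⇒ 4πI² = 42/121
I = (-1)√(42/121/(4π)) = -0.16619847

-0.166198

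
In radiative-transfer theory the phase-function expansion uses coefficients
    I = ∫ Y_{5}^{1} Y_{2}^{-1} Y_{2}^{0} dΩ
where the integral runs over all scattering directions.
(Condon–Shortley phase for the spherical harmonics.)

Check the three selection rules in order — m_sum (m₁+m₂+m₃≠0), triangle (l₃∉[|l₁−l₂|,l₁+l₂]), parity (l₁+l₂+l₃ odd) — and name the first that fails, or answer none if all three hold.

triangle

m₁+m₂+m₃ = 1 − 1 + 0 = 0  ✓
triangle: |5−2|=3 ≤ l₃=2 ≤ 5+2=7  ✗
parity: l₁+l₂+l₃ = 9 is odd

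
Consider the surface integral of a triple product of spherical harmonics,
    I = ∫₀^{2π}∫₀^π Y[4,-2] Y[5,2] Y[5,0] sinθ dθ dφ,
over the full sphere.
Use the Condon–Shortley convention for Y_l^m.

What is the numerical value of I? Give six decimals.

m-sum 0 ✓  L=14 even ✓  1≤5≤9 ✓
Π(2lᵢ+1) = 9×11×11 = 1089
triangle coeff Δ(4,5,5) = 1/3153150
Σ_t [0,4]: t=0:+1/69120 t=1:−1/1728 t=2:+1/576 t=3:−1/1728 t=4:+1/69120 = 7/11520
(3j)²=2/143 [(4 5 5; 0 0 0)], sign=-1
Σ_t [2,4]: t=2:+1/11520 t=3:−1/1728 t=4:+1/3456 = -7/34560
(3j)²=7/858 [(4 5 5; -2 2 0)], sign=+1
⇒ 4πI² = 21/169
I = (-1)√(21/169/(4π)) = -0.09944006

-0.099440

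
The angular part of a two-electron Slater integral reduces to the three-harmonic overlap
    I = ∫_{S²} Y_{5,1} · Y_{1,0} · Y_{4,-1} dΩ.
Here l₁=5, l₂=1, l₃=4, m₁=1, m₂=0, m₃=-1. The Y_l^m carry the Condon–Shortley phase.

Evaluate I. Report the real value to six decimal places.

-0.240571

Rules hold: Σm=0, L=10 even, 4≤4≤6.
N = 11·3·9 = 297
Δ = 2!·8!·0!/11! = 1/495
Racah Σ t=1..1: t=1:−1/576 = -1/576
⇒ 3j(5 1 4; 0 0 0)² = 5/99, sgn -1
Racah Σ t=1..1: t=1:−1/720 = -1/720
⇒ 3j(5 1 4; 1 0 -1)² = 8/165, sgn +1
4πI² = N·(3j₀)²·(3jₘ)² = 8/11
I = -1·√(0.727273/4π) = -0.24057125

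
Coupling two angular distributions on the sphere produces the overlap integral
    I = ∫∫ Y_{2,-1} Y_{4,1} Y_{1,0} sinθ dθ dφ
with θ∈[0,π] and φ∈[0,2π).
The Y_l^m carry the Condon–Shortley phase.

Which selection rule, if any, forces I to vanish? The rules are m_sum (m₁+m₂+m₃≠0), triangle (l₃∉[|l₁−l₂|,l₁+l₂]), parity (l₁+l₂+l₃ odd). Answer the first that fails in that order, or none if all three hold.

azimuthal sum: -1 + 1 + 0 = 0  ✓
2 ≤ 1 ≤ 6 (triangle on l)  ✗
L = 2 + 4 + 1 = 7 (odd)

triangle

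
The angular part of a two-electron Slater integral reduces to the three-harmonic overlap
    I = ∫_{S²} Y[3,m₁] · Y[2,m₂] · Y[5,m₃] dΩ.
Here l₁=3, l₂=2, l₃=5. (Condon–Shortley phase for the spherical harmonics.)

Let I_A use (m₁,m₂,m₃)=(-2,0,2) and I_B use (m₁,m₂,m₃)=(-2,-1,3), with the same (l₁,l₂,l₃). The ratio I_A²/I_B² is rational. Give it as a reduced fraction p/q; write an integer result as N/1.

Same 3,2,5: normalisation and zero-m 3j drop out of the ratio.
A: Δ: 0! 6! 4! / 11! → 1/2310; sum: t=0:+1/480 = 1/480; 3j²(3 2 5; -2 0 2) = Δ·Π!·Σ² = 3/110  (sign -1)
B: Δ: 0! 6! 4! / 11! → 1/2310; sum: t=0:+1/720 = 1/720; 3j²(3 2 5; -2 -1 3) = Δ·Π!·Σ² = 8/165  (sign +1)
I_A²/I_B² = (3/110)/(8/165) = 9/16

9/16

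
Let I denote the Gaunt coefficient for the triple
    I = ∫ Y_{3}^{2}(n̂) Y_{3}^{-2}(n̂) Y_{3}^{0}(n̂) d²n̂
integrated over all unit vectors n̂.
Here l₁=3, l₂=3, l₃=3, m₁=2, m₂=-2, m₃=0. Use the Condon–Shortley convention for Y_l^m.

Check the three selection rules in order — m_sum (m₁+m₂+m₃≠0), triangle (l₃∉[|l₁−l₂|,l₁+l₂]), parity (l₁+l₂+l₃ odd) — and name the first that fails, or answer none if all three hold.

m₁+m₂+m₃ = 2 − 2 + 0 = 0  ✓
triangle: |3−3|=0 ≤ l₃=3 ≤ 3+3=6  ✓
parity: l₁+l₂+l₃ = 9 is odd  ✗

parity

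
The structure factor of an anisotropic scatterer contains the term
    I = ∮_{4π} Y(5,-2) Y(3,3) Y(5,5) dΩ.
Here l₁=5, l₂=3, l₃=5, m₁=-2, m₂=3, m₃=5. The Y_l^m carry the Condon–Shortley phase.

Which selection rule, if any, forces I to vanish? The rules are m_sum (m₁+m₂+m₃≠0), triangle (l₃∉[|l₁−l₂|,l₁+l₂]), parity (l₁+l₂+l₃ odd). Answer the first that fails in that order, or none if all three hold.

m_sum

m₁+m₂+m₃ = -2 + 3 + 5 = 6  ✗
triangle: |5−3|=2 ≤ l₃=5 ≤ 5+3=8
parity: l₁+l₂+l₃ = 13 is odd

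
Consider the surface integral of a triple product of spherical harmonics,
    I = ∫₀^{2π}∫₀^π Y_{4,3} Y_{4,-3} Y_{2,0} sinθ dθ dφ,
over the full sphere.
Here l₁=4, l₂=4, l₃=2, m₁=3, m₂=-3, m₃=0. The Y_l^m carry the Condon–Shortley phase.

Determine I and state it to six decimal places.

0.057344

m-sum 0 ✓  L=10 even ✓  0≤2≤8 ✓
Π(2lᵢ+1) = 9×9×5 = 405
triangle coeff Δ(4,4,2) = 1/13860
Σ_t [2,4]: t=2:+1/192 t=3:−1/36 t=4:+1/192 = -5/288
(3j)²=20/693 [(4 4 2; 0 0 0)], sign=-1
Σ_t [0,1]: t=0:+1/720 t=1:−1/480 = -1/1440
(3j)²=7/1980 [(4 4 2; 3 -3 0)], sign=-1
⇒ 4πI² = 5/121
I = (+1)√(5/121/(4π)) = 0.05734392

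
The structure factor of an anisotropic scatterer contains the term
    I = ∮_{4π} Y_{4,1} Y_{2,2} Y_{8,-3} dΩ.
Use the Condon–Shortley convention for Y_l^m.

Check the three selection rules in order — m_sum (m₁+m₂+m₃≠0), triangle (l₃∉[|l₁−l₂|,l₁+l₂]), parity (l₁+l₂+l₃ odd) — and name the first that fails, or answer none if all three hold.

triangle

Σmᵢ = 0  ✓
l₃∈[|l₁−l₂|,l₁+l₂]=[2,6], have l₃=8  ✗
Σlᵢ = 14 ⇒ even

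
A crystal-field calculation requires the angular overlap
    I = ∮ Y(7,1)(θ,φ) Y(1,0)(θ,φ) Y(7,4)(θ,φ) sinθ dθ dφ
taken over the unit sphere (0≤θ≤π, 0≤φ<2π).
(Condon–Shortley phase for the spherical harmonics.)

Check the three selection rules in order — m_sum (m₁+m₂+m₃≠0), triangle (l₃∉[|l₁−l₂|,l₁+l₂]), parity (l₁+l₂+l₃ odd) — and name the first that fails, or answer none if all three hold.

m₁+m₂+m₃ = 1 + 0 + 4 = 5  ✗
triangle: |7−1|=6 ≤ l₃=7 ≤ 7+1=8
parity: l₁+l₂+l₃ = 15 is odd

m_sum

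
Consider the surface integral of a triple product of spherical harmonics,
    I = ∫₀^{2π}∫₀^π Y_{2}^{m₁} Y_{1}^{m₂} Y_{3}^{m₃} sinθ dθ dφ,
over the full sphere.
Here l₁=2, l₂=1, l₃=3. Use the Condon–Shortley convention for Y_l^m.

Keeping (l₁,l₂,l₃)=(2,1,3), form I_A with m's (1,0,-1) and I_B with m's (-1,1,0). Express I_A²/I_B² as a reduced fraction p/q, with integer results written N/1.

Shared (l₁,l₂,l₃)=(2,1,3): N and (l;000)² cancel in I_A²/I_B².
A: Δ = 0!·4!·2!/7! = 1/105; Racah Σ t=0..0: t=0:+1/6 = 1/6; ⇒ 3j(2 1 3; 1 0 -1)² = 8/105, sgn +1
B: Δ = 0!·4!·2!/7! = 1/105; Racah Σ t=0..0: t=0:+1/12 = 1/12; ⇒ 3j(2 1 3; -1 1 0)² = 1/35, sgn -1
I_A²/I_B² = (8/105)/(1/35) = 8/3

8/3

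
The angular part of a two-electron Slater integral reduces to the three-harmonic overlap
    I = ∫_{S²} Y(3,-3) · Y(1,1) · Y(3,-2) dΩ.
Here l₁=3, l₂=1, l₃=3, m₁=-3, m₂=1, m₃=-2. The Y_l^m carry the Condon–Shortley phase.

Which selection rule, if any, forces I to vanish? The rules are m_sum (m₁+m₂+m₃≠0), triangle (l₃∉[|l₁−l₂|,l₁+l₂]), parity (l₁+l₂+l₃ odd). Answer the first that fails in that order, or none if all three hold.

m_sum

Σmᵢ = -4  ✗
l₃∈[|l₁−l₂|,l₁+l₂]=[2,4], have l₃=3
Σlᵢ = 7 ⇒ odd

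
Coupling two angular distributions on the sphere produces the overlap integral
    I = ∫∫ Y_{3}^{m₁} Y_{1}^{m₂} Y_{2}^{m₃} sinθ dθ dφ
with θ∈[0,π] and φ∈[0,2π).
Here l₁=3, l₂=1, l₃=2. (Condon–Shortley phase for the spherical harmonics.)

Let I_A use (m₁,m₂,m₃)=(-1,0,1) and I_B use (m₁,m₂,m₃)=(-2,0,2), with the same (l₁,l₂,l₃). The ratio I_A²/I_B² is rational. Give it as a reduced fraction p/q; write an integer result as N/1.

8/5

l's match ⇒ only the (l;m) 3-j factors differ between A and B.
A: triangle coeff Δ(3,1,2) = 1/105; Σ_t [1,1]: t=1:−1/6 = -1/6; (3j)²=8/105 [(3 1 2; -1 0 1)], sign=+1
B: triangle coeff Δ(3,1,2) = 1/105; Σ_t [1,1]: t=1:−1/24 = -1/24; (3j)²=1/21 [(3 1 2; -2 0 2)], sign=-1
I_A²/I_B² = (8/105)/(1/21) = 8/5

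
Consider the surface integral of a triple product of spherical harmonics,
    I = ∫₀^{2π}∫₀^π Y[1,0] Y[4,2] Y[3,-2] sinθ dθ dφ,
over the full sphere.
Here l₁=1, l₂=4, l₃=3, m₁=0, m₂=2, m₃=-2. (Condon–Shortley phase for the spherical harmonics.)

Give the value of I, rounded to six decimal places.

m-sum 0 ✓  L=8 even ✓  3≤3≤5 ✓
Π(2lᵢ+1) = 3×9×7 = 189
triangle coeff Δ(1,4,3) = 1/252
Σ_t [1,1]: t=1:−1/36 = -1/36
(3j)²=4/63 [(1 4 3; 0 0 0)], sign=+1
Σ_t [1,1]: t=1:−1/120 = -1/120
(3j)²=1/21 [(1 4 3; 0 2 -2)], sign=+1
⇒ 4πI² = 4/7
I = (+1)√(4/7/(4π)) = 0.21324362

0.213244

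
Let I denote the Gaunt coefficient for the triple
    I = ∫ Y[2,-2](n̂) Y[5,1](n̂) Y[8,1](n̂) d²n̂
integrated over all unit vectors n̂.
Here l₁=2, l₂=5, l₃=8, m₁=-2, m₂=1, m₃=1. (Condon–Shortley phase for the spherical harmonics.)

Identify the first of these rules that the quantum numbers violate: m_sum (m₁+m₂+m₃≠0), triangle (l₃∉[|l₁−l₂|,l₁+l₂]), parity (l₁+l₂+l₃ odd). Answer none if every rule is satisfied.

triangle

azimuthal sum: -2 + 1 + 1 = 0  ✓
3 ≤ 8 ≤ 7 (triangle on l)  ✗
L = 2 + 5 + 8 = 15 (odd)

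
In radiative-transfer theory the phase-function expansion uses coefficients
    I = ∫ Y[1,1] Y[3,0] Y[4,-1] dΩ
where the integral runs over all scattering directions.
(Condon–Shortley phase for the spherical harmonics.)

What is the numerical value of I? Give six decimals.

Rules hold: Σm=0, L=8 even, 2≤4≤4.
N = 3·7·9 = 189
Δ = 0!·2!·6!/9! = 1/252
Racah Σ t=0..0: t=0:+1/36 = 1/36
⇒ 3j(1 3 4; 0 0 0)² = 4/63, sgn +1
Racah Σ t=0..0: t=0:+1/72 = 1/72
⇒ 3j(1 3 4; 1 0 -1)² = 5/126, sgn -1
4πI² = N·(3j₀)²·(3jₘ)² = 10/21
I = -1·√(0.47619/4π) = -0.19466390

-0.194664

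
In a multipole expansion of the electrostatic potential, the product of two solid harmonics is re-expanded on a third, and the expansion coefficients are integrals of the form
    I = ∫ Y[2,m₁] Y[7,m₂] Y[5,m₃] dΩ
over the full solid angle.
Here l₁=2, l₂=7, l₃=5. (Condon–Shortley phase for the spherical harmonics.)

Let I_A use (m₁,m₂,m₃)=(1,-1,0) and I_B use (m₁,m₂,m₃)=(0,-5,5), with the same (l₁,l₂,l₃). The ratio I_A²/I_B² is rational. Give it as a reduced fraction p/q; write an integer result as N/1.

Same 2,7,5: normalisation and zero-m 3j drop out of the ratio.
A: Δ: 4! 0! 10! / 15! → 1/15015; sum: t=1:−1/86400 = -1/86400; 3j²(2 7 5; 1 -1 0) = Δ·Π!·Σ² = 16/715  (sign +1)
B: Δ: 4! 0! 10! / 15! → 1/15015; sum: t=2:+1/14515200 = 1/14515200; 3j²(2 7 5; 0 -5 5) = Δ·Π!·Σ² = 2/455  (sign +1)
I_A²/I_B² = (16/715)/(2/455) = 56/11

56/11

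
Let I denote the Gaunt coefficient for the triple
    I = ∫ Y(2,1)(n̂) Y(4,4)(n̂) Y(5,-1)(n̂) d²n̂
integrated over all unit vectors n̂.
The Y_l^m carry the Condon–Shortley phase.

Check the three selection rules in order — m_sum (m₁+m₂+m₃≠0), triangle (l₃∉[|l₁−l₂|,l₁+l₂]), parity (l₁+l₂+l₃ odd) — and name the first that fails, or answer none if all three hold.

m_sum

m₁+m₂+m₃ = 1 + 4 − 1 = 4  ✗
triangle: |2−4|=2 ≤ l₃=5 ≤ 2+4=6
parity: l₁+l₂+l₃ = 11 is odd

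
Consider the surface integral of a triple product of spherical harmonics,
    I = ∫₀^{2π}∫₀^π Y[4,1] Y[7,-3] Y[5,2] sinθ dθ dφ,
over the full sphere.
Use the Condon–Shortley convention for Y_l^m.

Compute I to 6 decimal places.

-0.128189

Rules hold: Σm=0, L=16 even, 3≤5≤11.
N = 9·15·11 = 1485
Δ = 6!·2!·8!/17! = 1/6126120
Racah Σ t=2..4: t=2:+1/69120 t=3:−1/20736 t=4:+1/69120 = -1/51840
⇒ 3j(4 7 5; 0 0 0)² = 280/21879, sgn +1
Racah Σ t=1..3: t=1:−1/172800 t=2:+1/69120 t=3:−1/362880 = 43/7257600
⇒ 3j(4 7 5; 1 -3 2)² = 1849/170170, sgn -1
4πI² = N·(3j₀)²·(3jₘ)² = 110940/537251
I = -1·√(0.206496/4π) = -0.12818893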